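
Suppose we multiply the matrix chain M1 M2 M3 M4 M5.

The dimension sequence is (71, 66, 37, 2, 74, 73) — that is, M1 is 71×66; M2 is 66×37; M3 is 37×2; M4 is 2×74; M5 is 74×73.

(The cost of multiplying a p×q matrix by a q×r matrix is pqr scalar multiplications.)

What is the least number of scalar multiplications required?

35426

Adjacent pairs: M1M2 = 71·66·37 = 173382; M2M3 = 66·37·2 = 4884; M3M4 = 37·2·74 = 5476; M4M5 = 2·74·73 = 10804.
Length 3: M1..M3: k=1: 0+4884+71·66·2=14256; k=2: 173382+0+71·37·2=178636 → min 14256 | M2..M4: k=2: 0+5476+66·37·74=186184; k=3: 4884+0+66·2·74=14652 → min 14652 | M3..M5: k=3: 0+10804+37·2·73=16206; k=4: 5476+0+37·74·73=205350 → min 16206.
Length 4: M1..M4: k=1: 0+14652+71·66·74=361416; k=2: 173382+5476+71·37·74=373256; k=3: 14256+0+71·2·74=24764 → min 24764 | M2..M5: k=2: 0+16206+66·37·73=194472; k=3: 4884+10804+66·2·73=25324; k=4: 14652+0+66·74·73=371184 → min 25324.
Length 5: M1..M5: k=1: 0+25324+71·66·73=367402; k=2: 173382+16206+71·37·73=381359; k=3: 14256+10804+71·2·73=35426; k=4: 24764+0+71·74·73=408306 → min 35426.
Optimal order: ((M1 (M2 M3)) (M4 M5)) with cost 35426.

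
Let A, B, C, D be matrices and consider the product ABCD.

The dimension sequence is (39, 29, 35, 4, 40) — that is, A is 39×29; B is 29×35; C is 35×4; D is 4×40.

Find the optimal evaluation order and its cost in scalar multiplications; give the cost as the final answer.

14824

Adjacent pairs: AB = 39·29·35 = 39585; BC = 29·35·4 = 4060; CD = 35·4·40 = 5600.
Length 3: A..C: k=1: 0+4060+39·29·4=8584; k=2: 39585+0+39·35·4=45045 → min 8584 | B..D: k=2: 0+5600+29·35·40=46200; k=3: 4060+0+29·4·40=8700 → min 8700.
Length 4: A..D: k=1: 0+8700+39·29·40=53940; k=2: 39585+5600+39·35·40=99785; k=3: 8584+0+39·4·40=14824 → min 14824.
Optimal parenthesization: ((A(BC))D) with cost 14824.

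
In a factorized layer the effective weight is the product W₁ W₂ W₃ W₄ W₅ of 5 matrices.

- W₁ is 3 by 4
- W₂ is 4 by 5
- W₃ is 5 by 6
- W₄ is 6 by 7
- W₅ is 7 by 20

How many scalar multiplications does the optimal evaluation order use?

Adjacent pairs: W₁W₂ = 3·4·5 = 60; W₂W₃ = 4·5·6 = 120; W₃W₄ = 5·6·7 = 210; W₄W₅ = 6·7·20 = 840.
Length 3: W₁..W₃: k=1: 0+120+3·4·6=192; k=2: 60+0+3·5·6=150 → min 150 | W₂..W₄: k=2: 0+210+4·5·7=350; k=3: 120+0+4·6·7=288 → min 288 | W₃..W₅: k=3: 0+840+5·6·20=1440; k=4: 210+0+5·7·20=910 → min 910.
Length 4: W₁..W₄: k=1: 0+288+3·4·7=372; k=2: 60+210+3·5·7=375; k=3: 150+0+3·6·7=276 → min 276 | W₂..W₅: k=2: 0+910+4·5·20=1310; k=3: 120+840+4·6·20=1440; k=4: 288+0+4·7·20=848 → min 848.
Length 5: W₁..W₅: k=1: 0+848+3·4·20=1088; k=2: 60+910+3·5·20=1270; k=3: 150+840+3·6·20=1350; k=4: 276+0+3·7·20=696 → min 696.
Optimal order: ((((W₁ W₂) W₃) W₄) W₅) with cost 696.

696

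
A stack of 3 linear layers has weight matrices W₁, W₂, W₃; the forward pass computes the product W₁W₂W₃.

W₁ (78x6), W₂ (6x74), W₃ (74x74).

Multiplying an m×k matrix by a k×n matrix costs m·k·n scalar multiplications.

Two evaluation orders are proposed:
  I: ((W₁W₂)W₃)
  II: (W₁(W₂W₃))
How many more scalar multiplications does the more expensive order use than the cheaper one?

Order I = ((W₁W₂)W₃): (W₁W₂): 78×6 by 6×74 → 78×74, cost 78·6·74 = 34632; ((W₁W₂)W₃): 78×74 by 74×74 → 78×74, cost 78·74·74 = 427128; cumulative 461760. Total 461760.
Order II = (W₁(W₂W₃)): (W₂W₃): 6×74 by 74×74 → 6×74, cost 6·74·74 = 32856; (W₁(W₂W₃)): 78×6 by 6×74 → 78×74, cost 78·6·74 = 34632; cumulative 67488. Total 67488.
Difference: |461760 − 67488| = 394272.

394272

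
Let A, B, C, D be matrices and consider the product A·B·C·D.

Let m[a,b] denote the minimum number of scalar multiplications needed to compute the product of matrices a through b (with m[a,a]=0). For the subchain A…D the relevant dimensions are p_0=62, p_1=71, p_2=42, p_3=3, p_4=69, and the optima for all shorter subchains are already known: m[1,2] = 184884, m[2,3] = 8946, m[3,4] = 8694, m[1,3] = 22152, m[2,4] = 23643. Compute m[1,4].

34986

m[1,4] = min over k∈[1,3] of m[1,k]+m[k+1,4]+p_{0}·p_k·p_{4}.
k=1: 0 + 23643 + 62·71·69 = 327381; k=2: 184884 + 8694 + 62·42·69 = 373254; k=3: 22152 + 0 + 62·3·69 = 34986.
Minimum: 34986 at k=3.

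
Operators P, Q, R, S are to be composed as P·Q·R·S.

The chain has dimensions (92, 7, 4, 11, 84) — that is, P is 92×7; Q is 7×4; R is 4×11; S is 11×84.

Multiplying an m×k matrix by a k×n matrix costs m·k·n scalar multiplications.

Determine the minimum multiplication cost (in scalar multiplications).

Adjacent pairs: PQ = 92·7·4 = 2576; QR = 7·4·11 = 308; RS = 4·11·84 = 3696.
Length 3: P..R: k=1: 0+308+92·7·11=7392; k=2: 2576+0+92·4·11=6624 → min 6624 | Q..S: k=2: 0+3696+7·4·84=6048; k=3: 308+0+7·11·84=6776 → min 6048.
Length 4: P..S: k=1: 0+6048+92·7·84=60144; k=2: 2576+3696+92·4·84=37184; k=3: 6624+0+92·11·84=91632 → min 37184.
Optimal order: ((P·Q)·(R·S)) with cost 37184.

37184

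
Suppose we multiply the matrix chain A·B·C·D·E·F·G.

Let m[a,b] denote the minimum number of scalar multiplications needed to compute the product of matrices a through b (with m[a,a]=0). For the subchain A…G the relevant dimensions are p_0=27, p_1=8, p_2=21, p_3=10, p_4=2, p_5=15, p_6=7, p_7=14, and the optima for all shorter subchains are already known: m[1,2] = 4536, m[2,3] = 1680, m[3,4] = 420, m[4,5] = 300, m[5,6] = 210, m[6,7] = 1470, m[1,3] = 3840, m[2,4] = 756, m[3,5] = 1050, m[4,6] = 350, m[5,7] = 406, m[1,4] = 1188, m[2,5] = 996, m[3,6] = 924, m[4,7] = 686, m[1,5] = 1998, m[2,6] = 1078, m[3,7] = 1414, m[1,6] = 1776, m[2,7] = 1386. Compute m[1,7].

m[1,7] = min over k∈[1,6] of m[1,k]+m[k+1,7]+p_{0}·p_k·p_{7}.
k=1: 0 + 1386 + 27·8·14 = 4410; k=2: 4536 + 1414 + 27·21·14 = 13888; k=3: 3840 + 686 + 27·10·14 = 8306; k=4: 1188 + 406 + 27·2·14 = 2350; k=5: 1998 + 1470 + 27·15·14 = 9138; k=6: 1776 + 0 + 27·7·14 = 4422.
Minimum: 2350 at k=4.

2350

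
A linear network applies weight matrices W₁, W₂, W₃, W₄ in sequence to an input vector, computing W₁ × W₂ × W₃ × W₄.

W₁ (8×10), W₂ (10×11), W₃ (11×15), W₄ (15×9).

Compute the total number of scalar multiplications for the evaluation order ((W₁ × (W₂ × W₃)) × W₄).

(W₂ × W₃): 10×11 by 11×15 → 10×15, cost 10·11·15 = 1650
(W₁ × (W₂ × W₃)): 8×10 by 10×15 → 8×15, cost 8·10·15 = 1200; cumulative 2850
((W₁ × (W₂ × W₃)) × W₄): 8×15 by 15×9 → 8×9, cost 8·15·9 = 1080; cumulative 3930
Total: 3930 scalar multiplications.

3930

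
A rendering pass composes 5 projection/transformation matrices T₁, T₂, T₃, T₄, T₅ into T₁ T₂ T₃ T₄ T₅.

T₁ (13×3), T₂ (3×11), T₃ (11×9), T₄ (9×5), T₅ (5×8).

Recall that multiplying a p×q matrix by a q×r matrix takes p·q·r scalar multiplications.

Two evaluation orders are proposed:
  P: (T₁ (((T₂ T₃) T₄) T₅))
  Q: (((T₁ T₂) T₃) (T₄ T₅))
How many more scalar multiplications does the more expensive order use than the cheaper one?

Order P = (T₁ (((T₂ T₃) T₄) T₅)): (T₂ T₃): 3×11 by 11×9 → 3×9, cost 3·11·9 = 297; ((T₂ T₃) T₄): 3×9 by 9×5 → 3×5, cost 3·9·5 = 135; cumulative 432; (((T₂ T₃) T₄) T₅): 3×5 by 5×8 → 3×8, cost 3·5·8 = 120; cumulative 552; (T₁ (((T₂ T₃) T₄) T₅)): 13×3 by 3×8 → 13×8, cost 13·3·8 = 312; cumulative 864. Total 864.
Order Q = (((T₁ T₂) T₃) (T₄ T₅)): (T₁ T₂): 13×3 by 3×11 → 13×11, cost 13·3·11 = 429; ((T₁ T₂) T₃): 13×11 by 11×9 → 13×9, cost 13·11·9 = 1287; cumulative 1716; (T₄ T₅): 9×5 by 5×8 → 9×8, cost 9·5·8 = 360; (((T₁ T₂) T₃) (T₄ T₅)): 13×9 by 9×8 → 13×8, cost 13·9·8 = 936; cumulative 3012. Total 3012.
Difference: |864 − 3012| = 2148.

2148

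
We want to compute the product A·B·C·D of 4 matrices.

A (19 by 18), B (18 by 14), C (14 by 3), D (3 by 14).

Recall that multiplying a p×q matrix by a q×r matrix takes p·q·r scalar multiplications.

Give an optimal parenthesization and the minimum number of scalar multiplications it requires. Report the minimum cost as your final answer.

2580

Adjacent pairs: AB = 19·18·14 = 4788; BC = 18·14·3 = 756; CD = 14·3·14 = 588.
Length 3: A..C: k=1: 0+756+19·18·3=1782; k=2: 4788+0+19·14·3=5586 → min 1782 | B..D: k=2: 0+588+18·14·14=4116; k=3: 756+0+18·3·14=1512 → min 1512.
Length 4: A..D: k=1: 0+1512+19·18·14=6300; k=2: 4788+588+19·14·14=9100; k=3: 1782+0+19·3·14=2580 → min 2580.
Optimal parenthesization: ((A·(B·C))·D) with cost 2580.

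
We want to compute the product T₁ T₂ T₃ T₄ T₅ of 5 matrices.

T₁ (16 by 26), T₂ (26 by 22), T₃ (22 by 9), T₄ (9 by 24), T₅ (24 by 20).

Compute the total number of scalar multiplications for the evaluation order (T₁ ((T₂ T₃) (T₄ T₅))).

(T₂ T₃): 26×22 by 22×9 → 26×9, cost 26·22·9 = 5148
(T₄ T₅): 9×24 by 24×20 → 9×20, cost 9·24·20 = 4320
((T₂ T₃) (T₄ T₅)): 26×9 by 9×20 → 26×20, cost 26·9·20 = 4680; cumulative 14148
(T₁ ((T₂ T₃) (T₄ T₅))): 16×26 by 26×20 → 16×20, cost 16·26·20 = 8320; cumulative 22468
Total: 22468 scalar multiplications.

22468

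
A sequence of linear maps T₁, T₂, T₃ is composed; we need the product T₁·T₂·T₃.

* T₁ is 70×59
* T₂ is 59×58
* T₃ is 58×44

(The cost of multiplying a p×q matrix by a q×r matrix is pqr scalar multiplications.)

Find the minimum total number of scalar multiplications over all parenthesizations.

332288

Order (T₁·(T₂·T₃)): (T₂·T₃): 59×58 by 58×44 → 59×44, cost 59·58·44 = 150568; (T₁·(T₂·T₃)): 70×59 by 59×44 → 70×44, cost 70·59·44 = 181720; cumulative 332288. Total 332288.
Order ((T₁·T₂)·T₃): (T₁·T₂): 70×59 by 59×58 → 70×58, cost 70·59·58 = 239540; ((T₁·T₂)·T₃): 70×58 by 58×44 → 70×44, cost 70·58·44 = 178640; cumulative 418180. Total 418180.
Minimum: 332288.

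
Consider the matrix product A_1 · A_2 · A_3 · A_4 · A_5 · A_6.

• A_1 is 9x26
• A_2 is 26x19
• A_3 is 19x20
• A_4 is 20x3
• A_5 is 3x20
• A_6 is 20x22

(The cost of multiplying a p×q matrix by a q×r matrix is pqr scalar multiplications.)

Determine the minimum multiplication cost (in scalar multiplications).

Adjacent pairs: A_1A_2 = 9·26·19 = 4446; A_2A_3 = 26·19·20 = 9880; A_3A_4 = 19·20·3 = 1140; A_4A_5 = 20·3·20 = 1200; A_5A_6 = 3·20·22 = 1320.
Length 3: A_1..A_3: k=1: 0+9880+9·26·20=14560; k=2: 4446+0+9·19·20=7866 → min 7866 | A_2..A_4: k=2: 0+1140+26·19·3=2622; k=3: 9880+0+26·20·3=11440 → min 2622 | A_3..A_5: k=3: 0+1200+19·20·20=8800; k=4: 1140+0+19·3·20=2280 → min 2280 | A_4..A_6: k=4: 0+1320+20·3·22=2640; k=5: 1200+0+20·20·22=10000 → min 2640.
Length 4: A_1..A_4: k=1: 0+2622+9·26·3=3324; k=2: 4446+1140+9·19·3=6099; k=3: 7866+0+9·20·3=8406 → min 3324 | A_2..A_5: k=2: 0+2280+26·19·20=12160; k=3: 9880+1200+26·20·20=21480; k=4: 2622+0+26·3·20=4182 → min 4182 | A_3..A_6: k=3: 0+2640+19·20·22=11000; k=4: 1140+1320+19·3·22=3714; k=5: 2280+0+19·20·22=10640 → min 3714.
Length 5: A_1..A_5: k=1: 0+4182+9·26·20=8862; k=2: 4446+2280+9·19·20=10146; k=3: 7866+1200+9·20·20=12666; k=4: 3324+0+9·3·20=3864 → min 3864 | A_2..A_6: k=2: 0+3714+26·19·22=14582; k=3: 9880+2640+26·20·22=23960; k=4: 2622+1320+26·3·22=5658; k=5: 4182+0+26·20·22=15622 → min 5658.
Length 6: A_1..A_6: k=1: 0+5658+9·26·22=10806; k=2: 4446+3714+9·19·22=11922; k=3: 7866+2640+9·20·22=14466; k=4: 3324+1320+9·3·22=5238; k=5: 3864+0+9·20·22=7824 → min 5238.
Optimal order: ((A_1 · (A_2 · (A_3 · A_4))) · (A_5 · A_6)) with cost 5238.

5238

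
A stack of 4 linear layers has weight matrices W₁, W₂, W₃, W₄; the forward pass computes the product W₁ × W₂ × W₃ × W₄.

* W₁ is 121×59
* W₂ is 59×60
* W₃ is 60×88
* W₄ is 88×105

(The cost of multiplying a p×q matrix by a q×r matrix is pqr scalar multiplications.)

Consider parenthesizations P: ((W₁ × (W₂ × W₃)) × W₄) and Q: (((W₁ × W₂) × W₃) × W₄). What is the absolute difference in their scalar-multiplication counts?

Order P = ((W₁ × (W₂ × W₃)) × W₄): (W₂ × W₃): 59×60 by 60×88 → 59×88, cost 59·60·88 = 311520; (W₁ × (W₂ × W₃)): 121×59 by 59×88 → 121×88, cost 121·59·88 = 628232; cumulative 939752; ((W₁ × (W₂ × W₃)) × W₄): 121×88 by 88×105 → 121×105, cost 121·88·105 = 1118040; cumulative 2057792. Total 2057792.
Order Q = (((W₁ × W₂) × W₃) × W₄): (W₁ × W₂): 121×59 by 59×60 → 121×60, cost 121·59·60 = 428340; ((W₁ × W₂) × W₃): 121×60 by 60×88 → 121×88, cost 121·60·88 = 638880; cumulative 1067220; (((W₁ × W₂) × W₃) × W₄): 121×88 by 88×105 → 121×105, cost 121·88·105 = 1118040; cumulative 2185260. Total 2185260.
Difference: |2057792 − 2185260| = 127468.

127468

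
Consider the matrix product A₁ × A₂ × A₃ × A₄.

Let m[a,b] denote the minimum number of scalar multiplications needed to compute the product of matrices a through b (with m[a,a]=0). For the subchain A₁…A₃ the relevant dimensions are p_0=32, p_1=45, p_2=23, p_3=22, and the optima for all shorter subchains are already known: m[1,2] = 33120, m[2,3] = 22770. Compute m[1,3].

m[1,3] = min over k∈[1,2] of m[1,k]+m[k+1,3]+p_{0}·p_k·p_{3}.
k=1: 0 + 22770 + 32·45·22 = 54450; k=2: 33120 + 0 + 32·23·22 = 49312.
Minimum: 49312 at k=2.

49312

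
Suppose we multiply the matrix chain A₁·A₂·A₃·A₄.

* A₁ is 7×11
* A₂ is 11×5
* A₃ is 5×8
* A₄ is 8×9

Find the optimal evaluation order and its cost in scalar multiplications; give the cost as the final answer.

Adjacent pairs: A₁A₂ = 7·11·5 = 385; A₂A₃ = 11·5·8 = 440; A₃A₄ = 5·8·9 = 360.
Length 3: A₁..A₃: k=1: 0+440+7·11·8=1056; k=2: 385+0+7·5·8=665 → min 665 | A₂..A₄: k=2: 0+360+11·5·9=855; k=3: 440+0+11·8·9=1232 → min 855.
Length 4: A₁..A₄: k=1: 0+855+7·11·9=1548; k=2: 385+360+7·5·9=1060; k=3: 665+0+7·8·9=1169 → min 1060.
Optimal parenthesization: ((A₁·A₂)·(A₃·A₄)) with cost 1060.

1060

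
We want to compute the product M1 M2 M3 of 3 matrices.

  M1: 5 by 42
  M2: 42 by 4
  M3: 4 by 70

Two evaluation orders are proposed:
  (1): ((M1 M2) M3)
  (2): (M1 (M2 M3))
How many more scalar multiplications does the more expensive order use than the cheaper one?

Order (1) = ((M1 M2) M3): (M1 M2): 5×42 by 42×4 → 5×4, cost 5·42·4 = 840; ((M1 M2) M3): 5×4 by 4×70 → 5×70, cost 5·4·70 = 1400; cumulative 2240. Total 2240.
Order (2) = (M1 (M2 M3)): (M2 M3): 42×4 by 4×70 → 42×70, cost 42·4·70 = 11760; (M1 (M2 M3)): 5×42 by 42×70 → 5×70, cost 5·42·70 = 14700; cumulative 26460. Total 26460.
Difference: |2240 − 26460| = 24220.

24220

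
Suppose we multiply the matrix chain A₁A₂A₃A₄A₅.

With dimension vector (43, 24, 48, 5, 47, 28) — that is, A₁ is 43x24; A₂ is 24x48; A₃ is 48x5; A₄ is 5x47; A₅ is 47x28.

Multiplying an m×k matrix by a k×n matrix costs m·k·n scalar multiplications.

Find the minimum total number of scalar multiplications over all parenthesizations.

Adjacent pairs: A₁A₂ = 43·24·48 = 49536; A₂A₃ = 24·48·5 = 5760; A₃A₄ = 48·5·47 = 11280; A₄A₅ = 5·47·28 = 6580.
Length 3: A₁..A₃: k=1: 0+5760+43·24·5=10920; k=2: 49536+0+43·48·5=59856 → min 10920 | A₂..A₄: k=2: 0+11280+24·48·47=65424; k=3: 5760+0+24·5·47=11400 → min 11400 | A₃..A₅: k=3: 0+6580+48·5·28=13300; k=4: 11280+0+48·47·28=74448 → min 13300.
Length 4: A₁..A₄: k=1: 0+11400+43·24·47=59904; k=2: 49536+11280+43·48·47=157824; k=3: 10920+0+43·5·47=21025 → min 21025 | A₂..A₅: k=2: 0+13300+24·48·28=45556; k=3: 5760+6580+24·5·28=15700; k=4: 11400+0+24·47·28=42984 → min 15700.
Length 5: A₁..A₅: k=1: 0+15700+43·24·28=44596; k=2: 49536+13300+43·48·28=120628; k=3: 10920+6580+43·5·28=23520; k=4: 21025+0+43·47·28=77613 → min 23520.
Optimal order: ((A₁(A₂A₃))(A₄A₅)) with cost 23520.

23520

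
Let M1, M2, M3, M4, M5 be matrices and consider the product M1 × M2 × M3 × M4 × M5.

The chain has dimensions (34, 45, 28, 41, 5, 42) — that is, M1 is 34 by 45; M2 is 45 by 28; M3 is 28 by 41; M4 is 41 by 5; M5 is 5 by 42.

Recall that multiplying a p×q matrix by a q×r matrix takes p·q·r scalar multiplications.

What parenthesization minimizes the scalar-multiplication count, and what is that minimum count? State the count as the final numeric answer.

26830

Adjacent pairs: M1M2 = 34·45·28 = 42840; M2M3 = 45·28·41 = 51660; M3M4 = 28·41·5 = 5740; M4M5 = 41·5·42 = 8610.
Length 3: M1..M3: k=1: 0+51660+34·45·41=114390; k=2: 42840+0+34·28·41=81872 → min 81872 | M2..M4: k=2: 0+5740+45·28·5=12040; k=3: 51660+0+45·41·5=60885 → min 12040 | M3..M5: k=3: 0+8610+28·41·42=56826; k=4: 5740+0+28·5·42=11620 → min 11620.
Length 4: M1..M4: k=1: 0+12040+34·45·5=19690; k=2: 42840+5740+34·28·5=53340; k=3: 81872+0+34·41·5=88842 → min 19690 | M2..M5: k=2: 0+11620+45·28·42=64540; k=3: 51660+8610+45·41·42=137760; k=4: 12040+0+45·5·42=21490 → min 21490.
Length 5: M1..M5: k=1: 0+21490+34·45·42=85750; k=2: 42840+11620+34·28·42=94444; k=3: 81872+8610+34·41·42=149030; k=4: 19690+0+34·5·42=26830 → min 26830.
Optimal parenthesization: ((M1 × (M2 × (M3 × M4))) × M5) with cost 26830.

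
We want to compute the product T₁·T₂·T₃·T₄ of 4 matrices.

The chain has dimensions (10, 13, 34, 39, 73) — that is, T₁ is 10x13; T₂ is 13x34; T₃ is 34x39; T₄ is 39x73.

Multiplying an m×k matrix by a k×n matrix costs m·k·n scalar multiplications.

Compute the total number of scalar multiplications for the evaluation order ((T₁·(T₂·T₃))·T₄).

50778

(T₂·T₃): 13×34 by 34×39 → 13×39, cost 13·34·39 = 17238
(T₁·(T₂·T₃)): 10×13 by 13×39 → 10×39, cost 10·13·39 = 5070; cumulative 22308
((T₁·(T₂·T₃))·T₄): 10×39 by 39×73 → 10×73, cost 10·39·73 = 28470; cumulative 50778
Total: 50778 scalar multiplications.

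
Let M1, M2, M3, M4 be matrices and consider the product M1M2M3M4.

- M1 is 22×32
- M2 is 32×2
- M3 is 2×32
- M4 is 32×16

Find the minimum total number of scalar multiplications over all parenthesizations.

3136

Adjacent pairs: M1M2 = 22·32·2 = 1408; M2M3 = 32·2·32 = 2048; M3M4 = 2·32·16 = 1024.
Length 3: M1..M3: k=1: 0+2048+22·32·32=24576; k=2: 1408+0+22·2·32=2816 → min 2816 | M2..M4: k=2: 0+1024+32·2·16=2048; k=3: 2048+0+32·32·16=18432 → min 2048.
Length 4: M1..M4: k=1: 0+2048+22·32·16=13312; k=2: 1408+1024+22·2·16=3136; k=3: 2816+0+22·32·16=14080 → min 3136.
Optimal order: ((M1M2)(M3M4)) with cost 3136.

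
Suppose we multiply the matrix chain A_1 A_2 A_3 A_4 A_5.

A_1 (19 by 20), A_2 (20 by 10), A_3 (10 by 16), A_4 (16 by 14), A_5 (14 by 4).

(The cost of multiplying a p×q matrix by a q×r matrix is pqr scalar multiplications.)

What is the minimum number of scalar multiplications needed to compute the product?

Adjacent pairs: A_1A_2 = 19·20·10 = 3800; A_2A_3 = 20·10·16 = 3200; A_3A_4 = 10·16·14 = 2240; A_4A_5 = 16·14·4 = 896.
Length 3: A_1..A_3: k=1: 0+3200+19·20·16=9280; k=2: 3800+0+19·10·16=6840 → min 6840 | A_2..A_4: k=2: 0+2240+20·10·14=5040; k=3: 3200+0+20·16·14=7680 → min 5040 | A_3..A_5: k=3: 0+896+10·16·4=1536; k=4: 2240+0+10·14·4=2800 → min 1536.
Length 4: A_1..A_4: k=1: 0+5040+19·20·14=10360; k=2: 3800+2240+19·10·14=8700; k=3: 6840+0+19·16·14=11096 → min 8700 | A_2..A_5: k=2: 0+1536+20·10·4=2336; k=3: 3200+896+20·16·4=5376; k=4: 5040+0+20·14·4=6160 → min 2336.
Length 5: A_1..A_5: k=1: 0+2336+19·20·4=3856; k=2: 3800+1536+19·10·4=6096; k=3: 6840+896+19·16·4=8952; k=4: 8700+0+19·14·4=9764 → min 3856.
Optimal order: (A_1 (A_2 (A_3 (A_4 A_5)))) with cost 3856.

3856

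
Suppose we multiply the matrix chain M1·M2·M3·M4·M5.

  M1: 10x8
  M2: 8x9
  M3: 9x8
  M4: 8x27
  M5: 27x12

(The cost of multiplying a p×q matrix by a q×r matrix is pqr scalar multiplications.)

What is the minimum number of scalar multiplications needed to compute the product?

4768

Adjacent pairs: M1M2 = 10·8·9 = 720; M2M3 = 8·9·8 = 576; M3M4 = 9·8·27 = 1944; M4M5 = 8·27·12 = 2592.
Length 3: M1..M3: k=1: 0+576+10·8·8=1216; k=2: 720+0+10·9·8=1440 → min 1216 | M2..M4: k=2: 0+1944+8·9·27=3888; k=3: 576+0+8·8·27=2304 → min 2304 | M3..M5: k=3: 0+2592+9·8·12=3456; k=4: 1944+0+9·27·12=4860 → min 3456.
Length 4: M1..M4: k=1: 0+2304+10·8·27=4464; k=2: 720+1944+10·9·27=5094; k=3: 1216+0+10·8·27=3376 → min 3376 | M2..M5: k=2: 0+3456+8·9·12=4320; k=3: 576+2592+8·8·12=3936; k=4: 2304+0+8·27·12=4896 → min 3936.
Length 5: M1..M5: k=1: 0+3936+10·8·12=4896; k=2: 720+3456+10·9·12=5256; k=3: 1216+2592+10·8·12=4768; k=4: 3376+0+10·27·12=6616 → min 4768.
Optimal order: ((M1·(M2·M3))·(M4·M5)) with cost 4768.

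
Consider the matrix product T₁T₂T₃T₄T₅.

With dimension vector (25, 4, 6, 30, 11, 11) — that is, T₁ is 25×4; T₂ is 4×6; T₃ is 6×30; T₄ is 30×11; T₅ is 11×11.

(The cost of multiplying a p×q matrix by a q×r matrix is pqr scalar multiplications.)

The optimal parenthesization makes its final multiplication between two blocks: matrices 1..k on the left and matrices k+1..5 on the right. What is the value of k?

Adjacent pairs: T₁T₂ = 25·4·6 = 600; T₂T₃ = 4·6·30 = 720; T₃T₄ = 6·30·11 = 1980; T₄T₅ = 30·11·11 = 3630.
Length 3: T₁..T₃: k=1: 0+720+25·4·30=3720; k=2: 600+0+25·6·30=5100 → min 3720 | T₂..T₄: k=2: 0+1980+4·6·11=2244; k=3: 720+0+4·30·11=2040 → min 2040 | T₃..T₅: k=3: 0+3630+6·30·11=5610; k=4: 1980+0+6·11·11=2706 → min 2706.
Length 4: T₁..T₄: k=1: 0+2040+25·4·11=3140; k=2: 600+1980+25·6·11=4230; k=3: 3720+0+25·30·11=11970 → min 3140 | T₂..T₅: k=2: 0+2706+4·6·11=2970; k=3: 720+3630+4·30·11=5670; k=4: 2040+0+4·11·11=2524 → min 2524.
Top-level splits: k=1: (T₁..T₁)·(T₂..T₅) → 0+2524+25·4·11 = 3624; k=2: (T₁..T₂)·(T₃..T₅) → 600+2706+25·6·11 = 4956; k=3: (T₁..T₃)·(T₄..T₅) → 3720+3630+25·30·11 = 15600; k=4: (T₁..T₄)·(T₅..T₅) → 3140+0+25·11·11 = 6165.
Best split is after T₁, i.e. k = 1.

1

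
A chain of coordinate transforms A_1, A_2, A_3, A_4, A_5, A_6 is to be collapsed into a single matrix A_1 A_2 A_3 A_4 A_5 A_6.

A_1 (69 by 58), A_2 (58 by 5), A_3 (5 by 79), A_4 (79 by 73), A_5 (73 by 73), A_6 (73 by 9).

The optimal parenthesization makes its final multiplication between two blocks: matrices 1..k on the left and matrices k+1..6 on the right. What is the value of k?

2

Adjacent pairs: A_1A_2 = 69·58·5 = 20010; A_2A_3 = 58·5·79 = 22910; A_3A_4 = 5·79·73 = 28835; A_4A_5 = 79·73·73 = 420991; A_5A_6 = 73·73·9 = 47961.
Length 3: A_1..A_3: k=1: 0+22910+69·58·79=339068; k=2: 20010+0+69·5·79=47265 → min 47265 | A_2..A_4: k=2: 0+28835+58·5·73=50005; k=3: 22910+0+58·79·73=357396 → min 50005 | A_3..A_5: k=3: 0+420991+5·79·73=449826; k=4: 28835+0+5·73·73=55480 → min 55480 | A_4..A_6: k=4: 0+47961+79·73·9=99864; k=5: 420991+0+79·73·9=472894 → min 99864.
Length 4: A_1..A_4: k=1: 0+50005+69·58·73=342151; k=2: 20010+28835+69·5·73=74030; k=3: 47265+0+69·79·73=445188 → min 74030 | A_2..A_5: k=2: 0+55480+58·5·73=76650; k=3: 22910+420991+58·79·73=778387; k=4: 50005+0+58·73·73=359087 → min 76650 | A_3..A_6: k=3: 0+99864+5·79·9=103419; k=4: 28835+47961+5·73·9=80081; k=5: 55480+0+5·73·9=58765 → min 58765.
Length 5: A_1..A_5: k=1: 0+76650+69·58·73=368796; k=2: 20010+55480+69·5·73=100675; k=3: 47265+420991+69·79·73=866179; k=4: 74030+0+69·73·73=441731 → min 100675 | A_2..A_6: k=2: 0+58765+58·5·9=61375; k=3: 22910+99864+58·79·9=164012; k=4: 50005+47961+58·73·9=136072; k=5: 76650+0+58·73·9=114756 → min 61375.
Top-level splits: k=1: (A_1..A_1)·(A_2..A_6) → 0+61375+69·58·9 = 97393; k=2: (A_1..A_2)·(A_3..A_6) → 20010+58765+69·5·9 = 81880; k=3: (A_1..A_3)·(A_4..A_6) → 47265+99864+69·79·9 = 196188; k=4: (A_1..A_4)·(A_5..A_6) → 74030+47961+69·73·9 = 167324; k=5: (A_1..A_5)·(A_6..A_6) → 100675+0+69·73·9 = 146008.
Best split is after A_2, i.e. k = 2.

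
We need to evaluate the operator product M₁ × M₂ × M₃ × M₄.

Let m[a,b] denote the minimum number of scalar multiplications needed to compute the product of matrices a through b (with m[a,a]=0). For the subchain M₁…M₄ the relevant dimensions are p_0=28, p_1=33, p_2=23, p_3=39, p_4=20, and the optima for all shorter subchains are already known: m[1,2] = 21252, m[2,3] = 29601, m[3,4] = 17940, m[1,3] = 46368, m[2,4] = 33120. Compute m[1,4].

m[1,4] = min over k∈[1,3] of m[1,k]+m[k+1,4]+p_{0}·p_k·p_{4}.
k=1: 0 + 33120 + 28·33·20 = 51600; k=2: 21252 + 17940 + 28·23·20 = 52072; k=3: 46368 + 0 + 28·39·20 = 68208.
Minimum: 51600 at k=1.

51600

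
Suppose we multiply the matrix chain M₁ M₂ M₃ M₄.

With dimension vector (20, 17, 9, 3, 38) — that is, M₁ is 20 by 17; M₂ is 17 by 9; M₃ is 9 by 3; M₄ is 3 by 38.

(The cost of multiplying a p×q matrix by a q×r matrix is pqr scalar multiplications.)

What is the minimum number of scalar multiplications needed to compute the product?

3759

Adjacent pairs: M₁M₂ = 20·17·9 = 3060; M₂M₃ = 17·9·3 = 459; M₃M₄ = 9·3·38 = 1026.
Length 3: M₁..M₃: k=1: 0+459+20·17·3=1479; k=2: 3060+0+20·9·3=3600 → min 1479 | M₂..M₄: k=2: 0+1026+17·9·38=6840; k=3: 459+0+17·3·38=2397 → min 2397.
Length 4: M₁..M₄: k=1: 0+2397+20·17·38=15317; k=2: 3060+1026+20·9·38=10926; k=3: 1479+0+20·3·38=3759 → min 3759.
Optimal order: ((M₁ (M₂ M₃)) M₄) with cost 3759.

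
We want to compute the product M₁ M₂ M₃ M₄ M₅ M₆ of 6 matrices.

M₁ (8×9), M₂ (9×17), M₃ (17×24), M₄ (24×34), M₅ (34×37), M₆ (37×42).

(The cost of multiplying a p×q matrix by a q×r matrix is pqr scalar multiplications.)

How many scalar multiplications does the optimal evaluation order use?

33512

Adjacent pairs: M₁M₂ = 8·9·17 = 1224; M₂M₃ = 9·17·24 = 3672; M₃M₄ = 17·24·34 = 13872; M₄M₅ = 24·34·37 = 30192; M₅M₆ = 34·37·42 = 52836.
Length 3: M₁..M₃: k=1: 0+3672+8·9·24=5400; k=2: 1224+0+8·17·24=4488 → min 4488 | M₂..M₄: k=2: 0+13872+9·17·34=19074; k=3: 3672+0+9·24·34=11016 → min 11016 | M₃..M₅: k=3: 0+30192+17·24·37=45288; k=4: 13872+0+17·34·37=35258 → min 35258 | M₄..M₆: k=4: 0+52836+24·34·42=87108; k=5: 30192+0+24·37·42=67488 → min 67488.
Length 4: M₁..M₄: k=1: 0+11016+8·9·34=13464; k=2: 1224+13872+8·17·34=19720; k=3: 4488+0+8·24·34=11016 → min 11016 | M₂..M₅: k=2: 0+35258+9·17·37=40919; k=3: 3672+30192+9·24·37=41856; k=4: 11016+0+9·34·37=22338 → min 22338 | M₃..M₆: k=3: 0+67488+17·24·42=84624; k=4: 13872+52836+17·34·42=90984; k=5: 35258+0+17·37·42=61676 → min 61676.
Length 5: M₁..M₅: k=1: 0+22338+8·9·37=25002; k=2: 1224+35258+8·17·37=41514; k=3: 4488+30192+8·24·37=41784; k=4: 11016+0+8·34·37=21080 → min 21080 | M₂..M₆: k=2: 0+61676+9·17·42=68102; k=3: 3672+67488+9·24·42=80232; k=4: 11016+52836+9·34·42=76704; k=5: 22338+0+9·37·42=36324 → min 36324.
Length 6: M₁..M₆: k=1: 0+36324+8·9·42=39348; k=2: 1224+61676+8·17·42=68612; k=3: 4488+67488+8·24·42=80040; k=4: 11016+52836+8·34·42=75276; k=5: 21080+0+8·37·42=33512 → min 33512.
Optimal order: (((((M₁ M₂) M₃) M₄) M₅) M₆) with cost 33512.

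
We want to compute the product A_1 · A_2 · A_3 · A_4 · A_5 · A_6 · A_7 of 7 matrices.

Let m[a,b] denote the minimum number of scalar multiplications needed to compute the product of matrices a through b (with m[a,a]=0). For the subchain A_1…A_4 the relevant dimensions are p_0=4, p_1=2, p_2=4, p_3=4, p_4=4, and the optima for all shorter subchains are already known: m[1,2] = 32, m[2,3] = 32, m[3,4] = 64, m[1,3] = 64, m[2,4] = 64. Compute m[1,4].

96

m[1,4] = min over k∈[1,3] of m[1,k]+m[k+1,4]+p_{0}·p_k·p_{4}.
k=1: 0 + 64 + 4·2·4 = 96; k=2: 32 + 64 + 4·4·4 = 160; k=3: 64 + 0 + 4·4·4 = 128.
Minimum: 96 at k=1.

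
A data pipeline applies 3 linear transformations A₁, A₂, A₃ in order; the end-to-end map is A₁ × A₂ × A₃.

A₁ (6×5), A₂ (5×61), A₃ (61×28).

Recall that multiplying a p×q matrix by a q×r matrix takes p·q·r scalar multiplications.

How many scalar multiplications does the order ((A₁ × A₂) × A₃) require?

(A₁ × A₂): 6×5 by 5×61 → 6×61, cost 6·5·61 = 1830
((A₁ × A₂) × A₃): 6×61 by 61×28 → 6×28, cost 6·61·28 = 10248; cumulative 12078
Total: 12078 scalar multiplications.

12078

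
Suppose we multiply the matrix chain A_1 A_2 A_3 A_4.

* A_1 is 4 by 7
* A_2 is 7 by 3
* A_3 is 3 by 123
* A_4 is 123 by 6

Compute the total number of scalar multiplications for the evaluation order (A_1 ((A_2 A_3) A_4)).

7917

(A_2 A_3): 7×3 by 3×123 → 7×123, cost 7·3·123 = 2583
((A_2 A_3) A_4): 7×123 by 123×6 → 7×6, cost 7·123·6 = 5166; cumulative 7749
(A_1 ((A_2 A_3) A_4)): 4×7 by 7×6 → 4×6, cost 4·7·6 = 168; cumulative 7917
Total: 7917 scalar multiplications.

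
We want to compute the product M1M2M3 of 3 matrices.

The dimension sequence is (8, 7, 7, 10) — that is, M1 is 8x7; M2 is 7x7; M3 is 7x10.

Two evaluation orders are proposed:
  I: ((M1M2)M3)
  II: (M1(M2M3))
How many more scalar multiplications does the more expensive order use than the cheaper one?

Order I = ((M1M2)M3): (M1M2): 8×7 by 7×7 → 8×7, cost 8·7·7 = 392; ((M1M2)M3): 8×7 by 7×10 → 8×10, cost 8·7·10 = 560; cumulative 952. Total 952.
Order II = (M1(M2M3)): (M2M3): 7×7 by 7×10 → 7×10, cost 7·7·10 = 490; (M1(M2M3)): 8×7 by 7×10 → 8×10, cost 8·7·10 = 560; cumulative 1050. Total 1050.
Difference: |952 − 1050| = 98.

98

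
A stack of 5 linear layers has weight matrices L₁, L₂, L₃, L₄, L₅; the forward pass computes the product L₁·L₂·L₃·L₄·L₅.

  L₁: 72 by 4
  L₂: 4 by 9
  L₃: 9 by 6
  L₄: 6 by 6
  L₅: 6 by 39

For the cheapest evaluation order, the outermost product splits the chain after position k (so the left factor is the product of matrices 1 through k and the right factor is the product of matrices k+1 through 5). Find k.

Adjacent pairs: L₁L₂ = 72·4·9 = 2592; L₂L₃ = 4·9·6 = 216; L₃L₄ = 9·6·6 = 324; L₄L₅ = 6·6·39 = 1404.
Length 3: L₁..L₃: k=1: 0+216+72·4·6=1944; k=2: 2592+0+72·9·6=6480 → min 1944 | L₂..L₄: k=2: 0+324+4·9·6=540; k=3: 216+0+4·6·6=360 → min 360 | L₃..L₅: k=3: 0+1404+9·6·39=3510; k=4: 324+0+9·6·39=2430 → min 2430.
Length 4: L₁..L₄: k=1: 0+360+72·4·6=2088; k=2: 2592+324+72·9·6=6804; k=3: 1944+0+72·6·6=4536 → min 2088 | L₂..L₅: k=2: 0+2430+4·9·39=3834; k=3: 216+1404+4·6·39=2556; k=4: 360+0+4·6·39=1296 → min 1296.
Top-level splits: k=1: (L₁..L₁)·(L₂..L₅) → 0+1296+72·4·39 = 12528; k=2: (L₁..L₂)·(L₃..L₅) → 2592+2430+72·9·39 = 30294; k=3: (L₁..L₃)·(L₄..L₅) → 1944+1404+72·6·39 = 20196; k=4: (L₁..L₄)·(L₅..L₅) → 2088+0+72·6·39 = 18936.
Best split is after L₁, i.e. k = 1.

1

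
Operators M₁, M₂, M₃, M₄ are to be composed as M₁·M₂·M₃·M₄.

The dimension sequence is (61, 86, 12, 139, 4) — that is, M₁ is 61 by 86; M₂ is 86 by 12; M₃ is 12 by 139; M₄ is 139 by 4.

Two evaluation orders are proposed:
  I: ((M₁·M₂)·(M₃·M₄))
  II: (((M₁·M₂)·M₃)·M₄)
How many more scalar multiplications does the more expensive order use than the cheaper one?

126064

Order I = ((M₁·M₂)·(M₃·M₄)): (M₁·M₂): 61×86 by 86×12 → 61×12, cost 61·86·12 = 62952; (M₃·M₄): 12×139 by 139×4 → 12×4, cost 12·139·4 = 6672; ((M₁·M₂)·(M₃·M₄)): 61×12 by 12×4 → 61×4, cost 61·12·4 = 2928; cumulative 72552. Total 72552.
Order II = (((M₁·M₂)·M₃)·M₄): (M₁·M₂): 61×86 by 86×12 → 61×12, cost 61·86·12 = 62952; ((M₁·M₂)·M₃): 61×12 by 12×139 → 61×139, cost 61·12·139 = 101748; cumulative 164700; (((M₁·M₂)·M₃)·M₄): 61×139 by 139×4 → 61×4, cost 61·139·4 = 33916; cumulative 198616. Total 198616.
Difference: |72552 − 198616| = 126064.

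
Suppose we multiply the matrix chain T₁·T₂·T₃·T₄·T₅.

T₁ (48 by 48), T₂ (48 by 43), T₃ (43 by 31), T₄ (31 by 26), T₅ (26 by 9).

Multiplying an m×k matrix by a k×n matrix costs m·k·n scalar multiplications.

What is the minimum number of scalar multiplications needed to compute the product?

58563

Adjacent pairs: T₁T₂ = 48·48·43 = 99072; T₂T₃ = 48·43·31 = 63984; T₃T₄ = 43·31·26 = 34658; T₄T₅ = 31·26·9 = 7254.
Length 3: T₁..T₃: k=1: 0+63984+48·48·31=135408; k=2: 99072+0+48·43·31=163056 → min 135408 | T₂..T₄: k=2: 0+34658+48·43·26=88322; k=3: 63984+0+48·31·26=102672 → min 88322 | T₃..T₅: k=3: 0+7254+43·31·9=19251; k=4: 34658+0+43·26·9=44720 → min 19251.
Length 4: T₁..T₄: k=1: 0+88322+48·48·26=148226; k=2: 99072+34658+48·43·26=187394; k=3: 135408+0+48·31·26=174096 → min 148226 | T₂..T₅: k=2: 0+19251+48·43·9=37827; k=3: 63984+7254+48·31·9=84630; k=4: 88322+0+48·26·9=99554 → min 37827.
Length 5: T₁..T₅: k=1: 0+37827+48·48·9=58563; k=2: 99072+19251+48·43·9=136899; k=3: 135408+7254+48·31·9=156054; k=4: 148226+0+48·26·9=159458 → min 58563.
Optimal order: (T₁·(T₂·(T₃·(T₄·T₅)))) with cost 58563.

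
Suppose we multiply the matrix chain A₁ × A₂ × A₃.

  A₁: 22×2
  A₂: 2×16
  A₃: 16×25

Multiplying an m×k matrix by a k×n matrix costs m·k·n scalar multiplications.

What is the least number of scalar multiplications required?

Order (A₁ × (A₂ × A₃)): (A₂ × A₃): 2×16 by 16×25 → 2×25, cost 2·16·25 = 800; (A₁ × (A₂ × A₃)): 22×2 by 2×25 → 22×25, cost 22·2·25 = 1100; cumulative 1900. Total 1900.
Order ((A₁ × A₂) × A₃): (A₁ × A₂): 22×2 by 2×16 → 22×16, cost 22·2·16 = 704; ((A₁ × A₂) × A₃): 22×16 by 16×25 → 22×25, cost 22·16·25 = 8800; cumulative 9504. Total 9504.
Minimum: 1900.

1900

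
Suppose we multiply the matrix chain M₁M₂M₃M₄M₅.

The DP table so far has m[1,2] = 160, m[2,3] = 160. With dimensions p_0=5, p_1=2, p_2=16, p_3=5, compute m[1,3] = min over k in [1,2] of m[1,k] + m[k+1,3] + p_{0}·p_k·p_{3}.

210

m[1,3] = min over k∈[1,2] of m[1,k]+m[k+1,3]+p_{0}·p_k·p_{3}.
k=1: 0 + 160 + 5·2·5 = 210; k=2: 160 + 0 + 5·16·5 = 560.
Minimum: 210 at k=1.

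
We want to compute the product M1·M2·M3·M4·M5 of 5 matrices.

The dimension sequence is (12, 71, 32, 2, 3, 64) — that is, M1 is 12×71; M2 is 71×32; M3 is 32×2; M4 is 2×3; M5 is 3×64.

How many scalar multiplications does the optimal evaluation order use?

Adjacent pairs: M1M2 = 12·71·32 = 27264; M2M3 = 71·32·2 = 4544; M3M4 = 32·2·3 = 192; M4M5 = 2·3·64 = 384.
Length 3: M1..M3: k=1: 0+4544+12·71·2=6248; k=2: 27264+0+12·32·2=28032 → min 6248 | M2..M4: k=2: 0+192+71·32·3=7008; k=3: 4544+0+71·2·3=4970 → min 4970 | M3..M5: k=3: 0+384+32·2·64=4480; k=4: 192+0+32·3·64=6336 → min 4480.
Length 4: M1..M4: k=1: 0+4970+12·71·3=7526; k=2: 27264+192+12·32·3=28608; k=3: 6248+0+12·2·3=6320 → min 6320 | M2..M5: k=2: 0+4480+71·32·64=149888; k=3: 4544+384+71·2·64=14016; k=4: 4970+0+71·3·64=18602 → min 14016.
Length 5: M1..M5: k=1: 0+14016+12·71·64=68544; k=2: 27264+4480+12·32·64=56320; k=3: 6248+384+12·2·64=8168; k=4: 6320+0+12·3·64=8624 → min 8168.
Optimal order: ((M1·(M2·M3))·(M4·M5)) with cost 8168.

8168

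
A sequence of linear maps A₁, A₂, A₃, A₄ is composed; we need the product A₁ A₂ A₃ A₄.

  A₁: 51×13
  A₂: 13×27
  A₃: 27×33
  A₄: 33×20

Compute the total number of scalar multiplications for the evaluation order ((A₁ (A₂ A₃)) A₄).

67122

(A₂ A₃): 13×27 by 27×33 → 13×33, cost 13·27·33 = 11583
(A₁ (A₂ A₃)): 51×13 by 13×33 → 51×33, cost 51·13·33 = 21879; cumulative 33462
((A₁ (A₂ A₃)) A₄): 51×33 by 33×20 → 51×20, cost 51·33·20 = 33660; cumulative 67122
Total: 67122 scalar multiplications.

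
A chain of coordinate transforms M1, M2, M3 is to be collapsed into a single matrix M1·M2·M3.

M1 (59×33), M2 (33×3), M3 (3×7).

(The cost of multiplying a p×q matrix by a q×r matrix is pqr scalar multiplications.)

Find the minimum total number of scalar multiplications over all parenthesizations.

Order (M1·(M2·M3)): (M2·M3): 33×3 by 3×7 → 33×7, cost 33·3·7 = 693; (M1·(M2·M3)): 59×33 by 33×7 → 59×7, cost 59·33·7 = 13629; cumulative 14322. Total 14322.
Order ((M1·M2)·M3): (M1·M2): 59×33 by 33×3 → 59×3, cost 59·33·3 = 5841; ((M1·M2)·M3): 59×3 by 3×7 → 59×7, cost 59·3·7 = 1239; cumulative 7080. Total 7080.
Minimum: 7080.

7080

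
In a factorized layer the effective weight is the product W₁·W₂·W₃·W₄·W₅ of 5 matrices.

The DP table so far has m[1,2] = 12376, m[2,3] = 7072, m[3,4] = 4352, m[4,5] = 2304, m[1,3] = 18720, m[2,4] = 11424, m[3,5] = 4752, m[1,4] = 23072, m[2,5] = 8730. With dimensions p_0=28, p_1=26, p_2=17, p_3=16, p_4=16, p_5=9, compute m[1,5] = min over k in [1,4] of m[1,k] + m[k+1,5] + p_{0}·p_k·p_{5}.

15282

m[1,5] = min over k∈[1,4] of m[1,k]+m[k+1,5]+p_{0}·p_k·p_{5}.
k=1: 0 + 8730 + 28·26·9 = 15282; k=2: 12376 + 4752 + 28·17·9 = 21412; k=3: 18720 + 2304 + 28·16·9 = 25056; k=4: 23072 + 0 + 28·16·9 = 27104.
Minimum: 15282 at k=1.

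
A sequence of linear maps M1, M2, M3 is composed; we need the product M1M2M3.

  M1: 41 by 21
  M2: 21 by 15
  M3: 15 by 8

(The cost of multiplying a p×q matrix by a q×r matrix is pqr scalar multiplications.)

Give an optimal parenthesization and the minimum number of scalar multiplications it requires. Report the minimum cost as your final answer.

9408

(M1(M2M3)): cost 9408.
((M1M2)M3): cost 17835.
Optimal: (M1(M2M3)) with cost 9408.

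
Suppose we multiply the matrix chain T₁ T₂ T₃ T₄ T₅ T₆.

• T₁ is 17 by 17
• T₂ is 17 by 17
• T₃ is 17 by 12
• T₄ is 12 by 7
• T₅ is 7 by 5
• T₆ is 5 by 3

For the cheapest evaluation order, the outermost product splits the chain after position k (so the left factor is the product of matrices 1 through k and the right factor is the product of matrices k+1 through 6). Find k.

1

Adjacent pairs: T₁T₂ = 17·17·17 = 4913; T₂T₃ = 17·17·12 = 3468; T₃T₄ = 17·12·7 = 1428; T₄T₅ = 12·7·5 = 420; T₅T₆ = 7·5·3 = 105.
Length 3: T₁..T₃: k=1: 0+3468+17·17·12=6936; k=2: 4913+0+17·17·12=8381 → min 6936 | T₂..T₄: k=2: 0+1428+17·17·7=3451; k=3: 3468+0+17·12·7=4896 → min 3451 | T₃..T₅: k=3: 0+420+17·12·5=1440; k=4: 1428+0+17·7·5=2023 → min 1440 | T₄..T₆: k=4: 0+105+12·7·3=357; k=5: 420+0+12·5·3=600 → min 357.
Length 4: T₁..T₄: k=1: 0+3451+17·17·7=5474; k=2: 4913+1428+17·17·7=8364; k=3: 6936+0+17·12·7=8364 → min 5474 | T₂..T₅: k=2: 0+1440+17·17·5=2885; k=3: 3468+420+17·12·5=4908; k=4: 3451+0+17·7·5=4046 → min 2885 | T₃..T₆: k=3: 0+357+17·12·3=969; k=4: 1428+105+17·7·3=1890; k=5: 1440+0+17·5·3=1695 → min 969.
Length 5: T₁..T₅: k=1: 0+2885+17·17·5=4330; k=2: 4913+1440+17·17·5=7798; k=3: 6936+420+17·12·5=8376; k=4: 5474+0+17·7·5=6069 → min 4330 | T₂..T₆: k=2: 0+969+17·17·3=1836; k=3: 3468+357+17·12·3=4437; k=4: 3451+105+17·7·3=3913; k=5: 2885+0+17·5·3=3140 → min 1836.
Top-level splits: k=1: (T₁..T₁)·(T₂..T₆) → 0+1836+17·17·3 = 2703; k=2: (T₁..T₂)·(T₃..T₆) → 4913+969+17·17·3 = 6749; k=3: (T₁..T₃)·(T₄..T₆) → 6936+357+17·12·3 = 7905; k=4: (T₁..T₄)·(T₅..T₆) → 5474+105+17·7·3 = 5936; k=5: (T₁..T₅)·(T₆..T₆) → 4330+0+17·5·3 = 4585.
Best split is after T₁, i.e. k = 1.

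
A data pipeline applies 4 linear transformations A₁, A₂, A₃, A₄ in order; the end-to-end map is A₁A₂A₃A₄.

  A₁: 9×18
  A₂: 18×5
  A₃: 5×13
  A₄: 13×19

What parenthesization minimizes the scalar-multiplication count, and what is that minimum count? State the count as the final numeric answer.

2900

Adjacent pairs: A₁A₂ = 9·18·5 = 810; A₂A₃ = 18·5·13 = 1170; A₃A₄ = 5·13·19 = 1235.
Length 3: A₁..A₃: k=1: 0+1170+9·18·13=3276; k=2: 810+0+9·5·13=1395 → min 1395 | A₂..A₄: k=2: 0+1235+18·5·19=2945; k=3: 1170+0+18·13·19=5616 → min 2945.
Length 4: A₁..A₄: k=1: 0+2945+9·18·19=6023; k=2: 810+1235+9·5·19=2900; k=3: 1395+0+9·13·19=3618 → min 2900.
Optimal parenthesization: ((A₁A₂)(A₃A₄)) with cost 2900.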